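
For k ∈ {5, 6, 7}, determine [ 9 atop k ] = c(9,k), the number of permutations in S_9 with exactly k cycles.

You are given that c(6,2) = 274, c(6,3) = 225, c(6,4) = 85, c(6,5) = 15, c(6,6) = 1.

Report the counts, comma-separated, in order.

22449, 4536, 546

i=7: T(7,3)=274+6·225=1624 | T(7,4)=225+6·85=735 | T(7,5)=85+6·15=175 | T(7,6)=15+6·1=21 | T(7,7)=1+6·0=1
i=8: T(8,4)=1624+7·735=6769 | T(8,5)=735+7·175=1960 | T(8,6)=175+7·21=322 | T(8,7)=21+7·1=28
i=9: T(9,5)=6769+8·1960=22449 | T(9,6)=1960+8·322=4536 | T(9,7)=322+8·28=546
Read c(9,5) = 22449, c(9,6) = 4536, c(9,7) = 546.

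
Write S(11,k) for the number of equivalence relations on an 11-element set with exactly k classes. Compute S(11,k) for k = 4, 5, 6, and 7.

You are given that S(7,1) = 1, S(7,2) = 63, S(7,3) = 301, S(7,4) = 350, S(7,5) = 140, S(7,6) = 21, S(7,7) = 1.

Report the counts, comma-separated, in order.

@8  (8,1):1·1+0→1, (8,2):63·2+1→127, (8,3):301·3+63→966, (8,4):350·4+301→1701, (8,5):140·5+350→1050, (8,6):21·6+140→266, (8,7):1·7+21→28
@9  (9,2):127·2+1→255, (9,3):966·3+127→3025, (9,4):1701·4+966→7770, (9,5):1050·5+1701→6951, (9,6):266·6+1050→2646, (9,7):28·7+266→462
@10  (10,3):3025·3+255→9330, (10,4):7770·4+3025→34105, (10,5):6951·5+7770→42525, (10,6):2646·6+6951→22827, (10,7):462·7+2646→5880
@11  (11,4):34105·4+9330→145750, (11,5):42525·5+34105→246730, (11,6):22827·6+42525→179487, (11,7):5880·7+22827→63987
Read S(11,4) = 145750, S(11,5) = 246730, S(11,6) = 179487, S(11,7) = 63987.

145750, 246730, 179487, 63987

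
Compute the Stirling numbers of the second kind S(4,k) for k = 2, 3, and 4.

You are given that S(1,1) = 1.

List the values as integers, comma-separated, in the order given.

7, 6, 1

i=2: T(2,1)=0+1·1=1 | T(2,2)=1+2·0=1
i=3: T(3,1)=0+1·1=1 | T(3,2)=1+2·1=3 | T(3,3)=1+3·0=1
i=4: T(4,2)=1+2·3=7 | T(4,3)=3+3·1=6 | T(4,4)=1+4·0=1
Read S(4,2) = 7, S(4,3) = 6, S(4,4) = 1.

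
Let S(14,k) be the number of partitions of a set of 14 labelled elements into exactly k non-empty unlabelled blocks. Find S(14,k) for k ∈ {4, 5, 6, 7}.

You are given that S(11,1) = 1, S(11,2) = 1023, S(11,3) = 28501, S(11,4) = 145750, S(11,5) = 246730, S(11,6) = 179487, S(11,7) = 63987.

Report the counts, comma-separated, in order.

10391745, 40075035, 63436373, 49329280

[12] T[12,2]:2*1023+1=2047 · T[12,3]:3*28501+1023=86526 · T[12,4]:4*145750+28501=611501 · T[12,5]:5*246730+145750=1379400 · T[12,6]:6*179487+246730=1323652 · T[12,7]:7*63987+179487=627396
[13] T[13,3]:3*86526+2047=261625 · T[13,4]:4*611501+86526=2532530 · T[13,5]:5*1379400+611501=7508501 · T[13,6]:6*1323652+1379400=9321312 · T[13,7]:7*627396+1323652=5715424
[14] T[14,4]:4*2532530+261625=10391745 · T[14,5]:5*7508501+2532530=40075035 · T[14,6]:6*9321312+7508501=63436373 · T[14,7]:7*5715424+9321312=49329280
Read S(14,4) = 10391745, S(14,5) = 40075035, S(14,6) = 63436373, S(14,7) = 49329280.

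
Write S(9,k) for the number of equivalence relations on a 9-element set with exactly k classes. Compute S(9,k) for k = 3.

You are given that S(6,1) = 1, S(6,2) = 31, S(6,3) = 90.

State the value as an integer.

3025

@7  (7,1):1·1+0→1, (7,2):31·2+1→63, (7,3):90·3+31→301
@8  (8,2):63·2+1→127, (8,3):301·3+63→966
@9  (9,3):966·3+127→3025
Read S(9,3) = 3025.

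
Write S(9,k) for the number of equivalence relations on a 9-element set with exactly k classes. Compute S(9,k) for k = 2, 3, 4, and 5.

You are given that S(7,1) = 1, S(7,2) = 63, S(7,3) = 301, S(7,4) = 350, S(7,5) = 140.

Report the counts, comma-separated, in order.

[8] T[8,1]:1*1+0=1 · T[8,2]:2*63+1=127 · T[8,3]:3*301+63=966 · T[8,4]:4*350+301=1701 · T[8,5]:5*140+350=1050
[9] T[9,2]:2*127+1=255 · T[9,3]:3*966+127=3025 · T[9,4]:4*1701+966=7770 · T[9,5]:5*1050+1701=6951
Read S(9,2) = 255, S(9,3) = 3025, S(9,4) = 7770, S(9,5) = 6951.

255, 3025, 7770, 6951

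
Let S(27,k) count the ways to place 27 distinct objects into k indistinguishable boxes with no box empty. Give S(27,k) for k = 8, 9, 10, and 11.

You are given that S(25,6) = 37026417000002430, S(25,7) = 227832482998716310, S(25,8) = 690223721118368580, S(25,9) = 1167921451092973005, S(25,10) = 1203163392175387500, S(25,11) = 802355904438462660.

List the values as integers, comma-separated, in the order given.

47628831813556336200, 106563273280541795575, 143197070509423605675, 123519417123830092365

r26: T_26,7=7×227832482998716310+37026417000002430=1631853797991016600; T_26,8=8×690223721118368580+227832482998716310=5749622251945664950; T_26,9=9×1167921451092973005+690223721118368580=11201516780955125625; T_26,10=10×1203163392175387500+1167921451092973005=13199555372846848005; T_26,11=11×802355904438462660+1203163392175387500=10029078340998476760
r27: T_27,8=8×5749622251945664950+1631853797991016600=47628831813556336200; T_27,9=9×11201516780955125625+5749622251945664950=106563273280541795575; T_27,10=10×13199555372846848005+11201516780955125625=143197070509423605675; T_27,11=11×10029078340998476760+13199555372846848005=123519417123830092365
Read S(27,8) = 47628831813556336200, S(27,9) = 106563273280541795575, S(27,10) = 143197070509423605675, S(27,11) = 123519417123830092365.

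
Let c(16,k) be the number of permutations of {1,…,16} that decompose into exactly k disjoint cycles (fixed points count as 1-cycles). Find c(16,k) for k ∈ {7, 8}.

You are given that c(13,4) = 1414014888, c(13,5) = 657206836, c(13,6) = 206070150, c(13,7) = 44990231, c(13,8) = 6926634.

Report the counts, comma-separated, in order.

272803210680, 54631129553

r14: T_14,5=13×657206836+1414014888=9957703756; T_14,6=13×206070150+657206836=3336118786; T_14,7=13×44990231+206070150=790943153; T_14,8=13×6926634+44990231=135036473
r15: T_15,6=14×3336118786+9957703756=56663366760; T_15,7=14×790943153+3336118786=14409322928; T_15,8=14×135036473+790943153=2681453775
r16: T_16,7=15×14409322928+56663366760=272803210680; T_16,8=15×2681453775+14409322928=54631129553
Read c(16,7) = 272803210680, c(16,8) = 54631129553.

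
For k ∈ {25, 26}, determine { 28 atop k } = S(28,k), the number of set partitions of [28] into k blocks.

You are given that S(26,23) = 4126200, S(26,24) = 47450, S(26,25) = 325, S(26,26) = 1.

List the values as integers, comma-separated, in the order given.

6654375, 64701

i=27: T(27,24)=4126200+24·47450=5265000 | T(27,25)=47450+25·325=55575 | T(27,26)=325+26·1=351
i=28: T(28,25)=5265000+25·55575=6654375 | T(28,26)=55575+26·351=64701
Read S(28,25) = 6654375, S(28,26) = 64701.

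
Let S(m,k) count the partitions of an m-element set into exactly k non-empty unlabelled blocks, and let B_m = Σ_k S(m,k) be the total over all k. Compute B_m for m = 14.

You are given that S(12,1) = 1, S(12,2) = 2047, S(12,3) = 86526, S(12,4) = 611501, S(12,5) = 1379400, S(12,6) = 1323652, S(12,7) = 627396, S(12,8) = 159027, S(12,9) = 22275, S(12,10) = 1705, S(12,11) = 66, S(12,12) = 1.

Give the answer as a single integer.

190899322

row 13: T[13][1]=1·1+0=1  T[13][2]=2·2047+1=4095  T[13][3]=3·86526+2047=261625  T[13][4]=4·611501+86526=2532530  T[13][5]=5·1379400+611501=7508501  T[13][6]=6·1323652+1379400=9321312  T[13][7]=7·627396+1323652=5715424  T[13][8]=8·159027+627396=1899612  T[13][9]=9·22275+159027=359502  T[13][10]=10·1705+22275=39325  T[13][11]=11·66+1705=2431  T[13][12]=12·1+66=78  T[13][13]=13·0+1=1
row 14: T[14][1]=1·1+0=1  T[14][2]=2·4095+1=8191  T[14][3]=3·261625+4095=788970  T[14][4]=4·2532530+261625=10391745  T[14][5]=5·7508501+2532530=40075035  T[14][6]=6·9321312+7508501=63436373  T[14][7]=7·5715424+9321312=49329280  T[14][8]=8·1899612+5715424=20912320  T[14][9]=9·359502+1899612=5135130  T[14][10]=10·39325+359502=752752  T[14][11]=11·2431+39325=66066  T[14][12]=12·78+2431=3367  T[14][13]=13·1+78=91  T[14][14]=14·0+1=1
B_14 = ΣS(14,k) = 1+8191+788970+10391745+40075035+63436373+49329280+20912320+5135130+752752+66066+3367+91+1 = 190899322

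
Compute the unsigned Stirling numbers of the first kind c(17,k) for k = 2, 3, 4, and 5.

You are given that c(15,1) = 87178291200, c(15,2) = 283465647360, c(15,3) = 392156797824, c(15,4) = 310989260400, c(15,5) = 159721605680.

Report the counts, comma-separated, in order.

70734282393600, 102992244837120, 87077748875904, 48366009233424

r16: T_16,1=15×87178291200+0=1307674368000; T_16,2=15×283465647360+87178291200=4339163001600; T_16,3=15×392156797824+283465647360=6165817614720; T_16,4=15×310989260400+392156797824=5056995703824; T_16,5=15×159721605680+310989260400=2706813345600
r17: T_17,2=16×4339163001600+1307674368000=70734282393600; T_17,3=16×6165817614720+4339163001600=102992244837120; T_17,4=16×5056995703824+6165817614720=87077748875904; T_17,5=16×2706813345600+5056995703824=48366009233424
Read c(17,2) = 70734282393600, c(17,3) = 102992244837120, c(17,4) = 87077748875904, c(17,5) = 48366009233424.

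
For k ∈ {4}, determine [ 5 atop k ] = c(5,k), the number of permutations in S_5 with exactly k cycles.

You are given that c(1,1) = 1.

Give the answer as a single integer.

10

[2] T[2,1]:1*1+0=1 · T[2,2]:1*0+1=1
[3] T[3,2]:2*1+1=3 · T[3,3]:2*0+1=1
[4] T[4,3]:3*1+3=6 · T[4,4]:3*0+1=1
[5] T[5,4]:4*1+6=10
Read c(5,4) = 10.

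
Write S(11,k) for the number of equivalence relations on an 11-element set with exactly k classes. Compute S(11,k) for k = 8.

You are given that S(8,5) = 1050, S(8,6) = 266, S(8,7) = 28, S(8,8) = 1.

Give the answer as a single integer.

11880

@9  (9,6):266·6+1050→2646, (9,7):28·7+266→462, (9,8):1·8+28→36
@10  (10,7):462·7+2646→5880, (10,8):36·8+462→750
@11  (11,8):750·8+5880→11880
Read S(11,8) = 11880.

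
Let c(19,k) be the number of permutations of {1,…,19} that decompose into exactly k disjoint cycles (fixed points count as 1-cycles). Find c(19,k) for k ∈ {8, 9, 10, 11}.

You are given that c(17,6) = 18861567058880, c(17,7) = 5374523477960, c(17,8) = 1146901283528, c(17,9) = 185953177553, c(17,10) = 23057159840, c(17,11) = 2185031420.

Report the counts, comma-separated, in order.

[18] T[18,7]:17*5374523477960+18861567058880=110228466184200 · T[18,8]:17*1146901283528+5374523477960=24871845297936 · T[18,9]:17*185953177553+1146901283528=4308105301929 · T[18,10]:17*23057159840+185953177553=577924894833 · T[18,11]:17*2185031420+23057159840=60202693980
[19] T[19,8]:18*24871845297936+110228466184200=557921681547048 · T[19,9]:18*4308105301929+24871845297936=102417740732658 · T[19,10]:18*577924894833+4308105301929=14710753408923 · T[19,11]:18*60202693980+577924894833=1661573386473
Read c(19,8) = 557921681547048, c(19,9) = 102417740732658, c(19,10) = 14710753408923, c(19,11) = 1661573386473.

557921681547048, 102417740732658, 14710753408923, 1661573386473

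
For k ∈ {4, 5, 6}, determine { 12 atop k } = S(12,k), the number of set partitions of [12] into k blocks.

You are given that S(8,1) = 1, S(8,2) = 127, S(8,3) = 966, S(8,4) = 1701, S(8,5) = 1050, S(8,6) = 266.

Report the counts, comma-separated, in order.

r9: T_9,1=1×1+0=1; T_9,2=2×127+1=255; T_9,3=3×966+127=3025; T_9,4=4×1701+966=7770; T_9,5=5×1050+1701=6951; T_9,6=6×266+1050=2646
r10: T_10,2=2×255+1=511; T_10,3=3×3025+255=9330; T_10,4=4×7770+3025=34105; T_10,5=5×6951+7770=42525; T_10,6=6×2646+6951=22827
r11: T_11,3=3×9330+511=28501; T_11,4=4×34105+9330=145750; T_11,5=5×42525+34105=246730; T_11,6=6×22827+42525=179487
r12: T_12,4=4×145750+28501=611501; T_12,5=5×246730+145750=1379400; T_12,6=6×179487+246730=1323652
Read S(12,4) = 611501, S(12,5) = 1379400, S(12,6) = 1323652.

611501, 1379400, 1323652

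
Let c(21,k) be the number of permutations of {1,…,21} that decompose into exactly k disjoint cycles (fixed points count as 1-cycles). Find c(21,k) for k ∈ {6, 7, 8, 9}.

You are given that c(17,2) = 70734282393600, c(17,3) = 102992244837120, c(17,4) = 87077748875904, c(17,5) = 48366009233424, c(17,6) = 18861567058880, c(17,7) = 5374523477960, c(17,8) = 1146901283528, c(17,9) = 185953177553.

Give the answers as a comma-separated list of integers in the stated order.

3599979517947607200, 1206647803780373360, 311333643161390640, 63030812099294896

r18: T_18,3=17×102992244837120+70734282393600=1821602444624640; T_18,4=17×87077748875904+102992244837120=1583313975727488; T_18,5=17×48366009233424+87077748875904=909299905844112; T_18,6=17×18861567058880+48366009233424=369012649234384; T_18,7=17×5374523477960+18861567058880=110228466184200; T_18,8=17×1146901283528+5374523477960=24871845297936; T_18,9=17×185953177553+1146901283528=4308105301929
r19: T_19,4=18×1583313975727488+1821602444624640=30321254007719424; T_19,5=18×909299905844112+1583313975727488=17950712280921504; T_19,6=18×369012649234384+909299905844112=7551527592063024; T_19,7=18×110228466184200+369012649234384=2353125040549984; T_19,8=18×24871845297936+110228466184200=557921681547048; T_19,9=18×4308105301929+24871845297936=102417740732658
r20: T_20,5=19×17950712280921504+30321254007719424=371384787345228000; T_20,6=19×7551527592063024+17950712280921504=161429736530118960; T_20,7=19×2353125040549984+7551527592063024=52260903362512720; T_20,8=19×557921681547048+2353125040549984=12953636989943896; T_20,9=19×102417740732658+557921681547048=2503858755467550
r21: T_21,6=20×161429736530118960+371384787345228000=3599979517947607200; T_21,7=20×52260903362512720+161429736530118960=1206647803780373360; T_21,8=20×12953636989943896+52260903362512720=311333643161390640; T_21,9=20×2503858755467550+12953636989943896=63030812099294896
Read c(21,6) = 3599979517947607200, c(21,7) = 1206647803780373360, c(21,8) = 311333643161390640, c(21,9) = 63030812099294896.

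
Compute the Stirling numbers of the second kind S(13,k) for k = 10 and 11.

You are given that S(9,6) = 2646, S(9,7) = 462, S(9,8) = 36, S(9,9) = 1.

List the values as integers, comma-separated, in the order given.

39325, 2431

r10: T_10,7=7×462+2646=5880; T_10,8=8×36+462=750; T_10,9=9×1+36=45; T_10,10=10×0+1=1
r11: T_11,8=8×750+5880=11880; T_11,9=9×45+750=1155; T_11,10=10×1+45=55; T_11,11=11×0+1=1
r12: T_12,9=9×1155+11880=22275; T_12,10=10×55+1155=1705; T_12,11=11×1+55=66
r13: T_13,10=10×1705+22275=39325; T_13,11=11×66+1705=2431
Read S(13,10) = 39325, S(13,11) = 2431.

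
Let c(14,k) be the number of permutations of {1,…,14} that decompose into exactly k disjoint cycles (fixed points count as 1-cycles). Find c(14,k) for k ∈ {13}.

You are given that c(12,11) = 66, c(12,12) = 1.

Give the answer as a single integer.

91

r13: T_13,12=12×1+66=78; T_13,13=12×0+1=1
r14: T_14,13=13×1+78=91
Read c(14,13) = 91.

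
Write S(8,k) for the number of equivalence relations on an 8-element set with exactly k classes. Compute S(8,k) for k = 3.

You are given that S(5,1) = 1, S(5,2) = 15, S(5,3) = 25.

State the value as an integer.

@6  (6,1):1·1+0→1, (6,2):15·2+1→31, (6,3):25·3+15→90
@7  (7,2):31·2+1→63, (7,3):90·3+31→301
@8  (8,3):301·3+63→966
Read S(8,3) = 966.

966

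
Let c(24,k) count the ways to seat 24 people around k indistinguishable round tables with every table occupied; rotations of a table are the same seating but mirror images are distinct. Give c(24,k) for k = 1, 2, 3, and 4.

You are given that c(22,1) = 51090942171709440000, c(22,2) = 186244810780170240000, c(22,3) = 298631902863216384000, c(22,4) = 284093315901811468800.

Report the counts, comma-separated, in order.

25852016738884976640000, 96538966652493066240000, 159539850276066860544000, 157375898285941510732800

i=23: T(23,1)=0+22·51090942171709440000=1124000727777607680000 | T(23,2)=51090942171709440000+22·186244810780170240000=4148476779335454720000 | T(23,3)=186244810780170240000+22·298631902863216384000=6756146673770930688000 | T(23,4)=298631902863216384000+22·284093315901811468800=6548684852703068697600
i=24: T(24,1)=0+23·1124000727777607680000=25852016738884976640000 | T(24,2)=1124000727777607680000+23·4148476779335454720000=96538966652493066240000 | T(24,3)=4148476779335454720000+23·6756146673770930688000=159539850276066860544000 | T(24,4)=6756146673770930688000+23·6548684852703068697600=157375898285941510732800
Read c(24,1) = 25852016738884976640000, c(24,2) = 96538966652493066240000, c(24,3) = 159539850276066860544000, c(24,4) = 157375898285941510732800.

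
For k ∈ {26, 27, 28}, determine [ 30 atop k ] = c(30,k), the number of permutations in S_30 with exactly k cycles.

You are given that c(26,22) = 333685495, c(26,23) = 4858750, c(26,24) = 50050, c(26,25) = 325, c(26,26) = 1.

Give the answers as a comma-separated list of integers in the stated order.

1122686019, 11921175, 90335

[27] T[27,23]:26*4858750+333685495=460012995 · T[27,24]:26*50050+4858750=6160050 · T[27,25]:26*325+50050=58500 · T[27,26]:26*1+325=351 · T[27,27]:26*0+1=1
[28] T[28,24]:27*6160050+460012995=626334345 · T[28,25]:27*58500+6160050=7739550 · T[28,26]:27*351+58500=67977 · T[28,27]:27*1+351=378 · T[28,28]:27*0+1=1
[29] T[29,25]:28*7739550+626334345=843041745 · T[29,26]:28*67977+7739550=9642906 · T[29,27]:28*378+67977=78561 · T[29,28]:28*1+378=406
[30] T[30,26]:29*9642906+843041745=1122686019 · T[30,27]:29*78561+9642906=11921175 · T[30,28]:29*406+78561=90335
Read c(30,26) = 1122686019, c(30,27) = 11921175, c(30,28) = 90335.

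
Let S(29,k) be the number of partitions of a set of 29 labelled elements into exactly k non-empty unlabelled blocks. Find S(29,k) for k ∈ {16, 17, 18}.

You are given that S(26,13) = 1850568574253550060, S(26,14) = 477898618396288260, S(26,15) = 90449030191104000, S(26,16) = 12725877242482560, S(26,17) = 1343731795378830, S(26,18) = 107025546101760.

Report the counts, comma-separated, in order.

140694950355081071520, 21818248085373723570, 2598531274376323650

i=27: T(27,14)=1850568574253550060+14·477898618396288260=8541149231801585700 | T(27,15)=477898618396288260+15·90449030191104000=1834634071262848260 | T(27,16)=90449030191104000+16·12725877242482560=294063066070824960 | T(27,17)=12725877242482560+17·1343731795378830=35569317763922670 | T(27,18)=1343731795378830+18·107025546101760=3270191625210510
i=28: T(28,15)=8541149231801585700+15·1834634071262848260=36060660300744309600 | T(28,16)=1834634071262848260+16·294063066070824960=6539643128396047620 | T(28,17)=294063066070824960+17·35569317763922670=898741468057510350 | T(28,18)=35569317763922670+18·3270191625210510=94432767017711850
i=29: T(29,16)=36060660300744309600+16·6539643128396047620=140694950355081071520 | T(29,17)=6539643128396047620+17·898741468057510350=21818248085373723570 | T(29,18)=898741468057510350+18·94432767017711850=2598531274376323650
Read S(29,16) = 140694950355081071520, S(29,17) = 21818248085373723570, S(29,18) = 2598531274376323650.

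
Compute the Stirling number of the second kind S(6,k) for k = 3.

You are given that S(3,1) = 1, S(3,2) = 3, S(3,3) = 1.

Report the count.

i=4: T(4,1)=0+1·1=1 | T(4,2)=1+2·3=7 | T(4,3)=3+3·1=6
i=5: T(5,2)=1+2·7=15 | T(5,3)=7+3·6=25
i=6: T(6,3)=15+3·25=90
Read S(6,3) = 90.

90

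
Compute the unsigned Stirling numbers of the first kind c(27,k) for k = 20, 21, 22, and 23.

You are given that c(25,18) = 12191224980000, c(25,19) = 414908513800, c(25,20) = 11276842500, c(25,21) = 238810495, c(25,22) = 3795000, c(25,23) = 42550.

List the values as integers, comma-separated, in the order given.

i=26: T(26,19)=12191224980000+25·414908513800=22563937825000 | T(26,20)=414908513800+25·11276842500=696829576300 | T(26,21)=11276842500+25·238810495=17247104875 | T(26,22)=238810495+25·3795000=333685495 | T(26,23)=3795000+25·42550=4858750
i=27: T(27,20)=22563937825000+26·696829576300=40681506808800 | T(27,21)=696829576300+26·17247104875=1145254303050 | T(27,22)=17247104875+26·333685495=25922927745 | T(27,23)=333685495+26·4858750=460012995
Read c(27,20) = 40681506808800, c(27,21) = 1145254303050, c(27,22) = 25922927745, c(27,23) = 460012995.

40681506808800, 1145254303050, 25922927745, 460012995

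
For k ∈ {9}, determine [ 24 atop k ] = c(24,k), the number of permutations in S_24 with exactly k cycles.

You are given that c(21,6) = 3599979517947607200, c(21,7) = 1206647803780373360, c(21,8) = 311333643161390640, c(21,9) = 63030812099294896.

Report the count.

1204749260161737632496

row 22: T[22][7]=21·1206647803780373360+3599979517947607200=28939583397335447760  T[22][8]=21·311333643161390640+1206647803780373360=7744654310169576800  T[22][9]=21·63030812099294896+311333643161390640=1634980697246583456
row 23: T[23][8]=22·7744654310169576800+28939583397335447760=199321978221066137360  T[23][9]=22·1634980697246583456+7744654310169576800=43714229649594412832
row 24: T[24][9]=23·43714229649594412832+199321978221066137360=1204749260161737632496
Read c(24,9) = 1204749260161737632496.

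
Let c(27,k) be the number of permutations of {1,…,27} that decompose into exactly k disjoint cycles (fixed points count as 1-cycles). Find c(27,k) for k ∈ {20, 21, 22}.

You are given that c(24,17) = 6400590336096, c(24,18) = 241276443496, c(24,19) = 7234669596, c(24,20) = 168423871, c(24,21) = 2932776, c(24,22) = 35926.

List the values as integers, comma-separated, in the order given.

40681506808800, 1145254303050, 25922927745

@25  (25,18):241276443496·24+6400590336096→12191224980000, (25,19):7234669596·24+241276443496→414908513800, (25,20):168423871·24+7234669596→11276842500, (25,21):2932776·24+168423871→238810495, (25,22):35926·24+2932776→3795000
@26  (26,19):414908513800·25+12191224980000→22563937825000, (26,20):11276842500·25+414908513800→696829576300, (26,21):238810495·25+11276842500→17247104875, (26,22):3795000·25+238810495→333685495
@27  (27,20):696829576300·26+22563937825000→40681506808800, (27,21):17247104875·26+696829576300→1145254303050, (27,22):333685495·26+17247104875→25922927745
Read c(27,20) = 40681506808800, c(27,21) = 1145254303050, c(27,22) = 25922927745.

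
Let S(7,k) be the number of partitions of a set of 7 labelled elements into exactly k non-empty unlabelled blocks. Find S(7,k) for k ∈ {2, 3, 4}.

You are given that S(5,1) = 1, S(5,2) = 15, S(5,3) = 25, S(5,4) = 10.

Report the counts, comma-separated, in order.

row 6: T[6][1]=1·1+0=1  T[6][2]=2·15+1=31  T[6][3]=3·25+15=90  T[6][4]=4·10+25=65
row 7: T[7][2]=2·31+1=63  T[7][3]=3·90+31=301  T[7][4]=4·65+90=350
Read S(7,2) = 63, S(7,3) = 301, S(7,4) = 350.

63, 301, 350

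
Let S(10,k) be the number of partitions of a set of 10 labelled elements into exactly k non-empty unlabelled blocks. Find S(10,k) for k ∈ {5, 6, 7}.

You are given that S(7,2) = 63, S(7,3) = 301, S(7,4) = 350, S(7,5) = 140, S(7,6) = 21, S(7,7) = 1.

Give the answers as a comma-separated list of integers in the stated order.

[8] T[8,3]:3*301+63=966 · T[8,4]:4*350+301=1701 · T[8,5]:5*140+350=1050 · T[8,6]:6*21+140=266 · T[8,7]:7*1+21=28
[9] T[9,4]:4*1701+966=7770 · T[9,5]:5*1050+1701=6951 · T[9,6]:6*266+1050=2646 · T[9,7]:7*28+266=462
[10] T[10,5]:5*6951+7770=42525 · T[10,6]:6*2646+6951=22827 · T[10,7]:7*462+2646=5880
Read S(10,5) = 42525, S(10,6) = 22827, S(10,7) = 5880.

42525, 22827, 5880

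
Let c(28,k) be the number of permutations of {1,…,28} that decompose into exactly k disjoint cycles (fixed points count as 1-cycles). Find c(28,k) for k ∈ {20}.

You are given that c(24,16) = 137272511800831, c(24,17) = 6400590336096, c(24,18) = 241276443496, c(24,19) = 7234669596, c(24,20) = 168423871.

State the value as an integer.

2280730371654735

[25] T[25,17]:24*6400590336096+137272511800831=290886679867135 · T[25,18]:24*241276443496+6400590336096=12191224980000 · T[25,19]:24*7234669596+241276443496=414908513800 · T[25,20]:24*168423871+7234669596=11276842500
[26] T[26,18]:25*12191224980000+290886679867135=595667304367135 · T[26,19]:25*414908513800+12191224980000=22563937825000 · T[26,20]:25*11276842500+414908513800=696829576300
[27] T[27,19]:26*22563937825000+595667304367135=1182329687817135 · T[27,20]:26*696829576300+22563937825000=40681506808800
[28] T[28,20]:27*40681506808800+1182329687817135=2280730371654735
Read c(28,20) = 2280730371654735.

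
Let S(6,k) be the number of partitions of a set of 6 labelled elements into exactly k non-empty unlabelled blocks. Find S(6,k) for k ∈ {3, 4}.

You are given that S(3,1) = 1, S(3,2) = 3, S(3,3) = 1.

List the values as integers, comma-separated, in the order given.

[4] T[4,1]:1*1+0=1 · T[4,2]:2*3+1=7 · T[4,3]:3*1+3=6 · T[4,4]:4*0+1=1
[5] T[5,2]:2*7+1=15 · T[5,3]:3*6+7=25 · T[5,4]:4*1+6=10
[6] T[6,3]:3*25+15=90 · T[6,4]:4*10+25=65
Read S(6,3) = 90, S(6,4) = 65.

90, 65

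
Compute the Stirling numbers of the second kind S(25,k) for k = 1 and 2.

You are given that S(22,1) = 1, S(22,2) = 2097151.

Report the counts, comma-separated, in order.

r23: T_23,1=1×1+0=1; T_23,2=2×2097151+1=4194303
r24: T_24,1=1×1+0=1; T_24,2=2×4194303+1=8388607
r25: T_25,1=1×1+0=1; T_25,2=2×8388607+1=16777215
Read S(25,1) = 1, S(25,2) = 16777215.

1, 16777215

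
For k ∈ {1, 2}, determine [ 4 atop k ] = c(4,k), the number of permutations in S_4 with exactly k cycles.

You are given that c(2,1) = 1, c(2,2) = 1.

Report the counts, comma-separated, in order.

6, 11

@3  (3,1):1·2+0→2, (3,2):1·2+1→3
@4  (4,1):2·3+0→6, (4,2):3·3+2→11
Read c(4,1) = 6, c(4,2) = 11.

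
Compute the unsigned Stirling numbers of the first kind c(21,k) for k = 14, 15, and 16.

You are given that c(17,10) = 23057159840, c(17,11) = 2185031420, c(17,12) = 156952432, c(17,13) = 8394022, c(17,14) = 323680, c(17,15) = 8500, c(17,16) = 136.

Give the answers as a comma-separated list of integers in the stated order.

756111184500, 40171771630, 1672280820

i=18: T(18,11)=23057159840+17·2185031420=60202693980 | T(18,12)=2185031420+17·156952432=4853222764 | T(18,13)=156952432+17·8394022=299650806 | T(18,14)=8394022+17·323680=13896582 | T(18,15)=323680+17·8500=468180 | T(18,16)=8500+17·136=10812
i=19: T(19,12)=60202693980+18·4853222764=147560703732 | T(19,13)=4853222764+18·299650806=10246937272 | T(19,14)=299650806+18·13896582=549789282 | T(19,15)=13896582+18·468180=22323822 | T(19,16)=468180+18·10812=662796
i=20: T(20,13)=147560703732+19·10246937272=342252511900 | T(20,14)=10246937272+19·549789282=20692933630 | T(20,15)=549789282+19·22323822=973941900 | T(20,16)=22323822+19·662796=34916946
i=21: T(21,14)=342252511900+20·20692933630=756111184500 | T(21,15)=20692933630+20·973941900=40171771630 | T(21,16)=973941900+20·34916946=1672280820
Read c(21,14) = 756111184500, c(21,15) = 40171771630, c(21,16) = 1672280820.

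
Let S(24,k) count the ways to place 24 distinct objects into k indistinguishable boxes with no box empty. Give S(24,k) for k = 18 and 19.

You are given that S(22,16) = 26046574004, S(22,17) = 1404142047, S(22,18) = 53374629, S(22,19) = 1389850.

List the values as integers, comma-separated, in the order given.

i=23: T(23,17)=26046574004+17·1404142047=49916988803 | T(23,18)=1404142047+18·53374629=2364885369 | T(23,19)=53374629+19·1389850=79781779
i=24: T(24,18)=49916988803+18·2364885369=92484925445 | T(24,19)=2364885369+19·79781779=3880739170
Read S(24,18) = 92484925445, S(24,19) = 3880739170.

92484925445, 3880739170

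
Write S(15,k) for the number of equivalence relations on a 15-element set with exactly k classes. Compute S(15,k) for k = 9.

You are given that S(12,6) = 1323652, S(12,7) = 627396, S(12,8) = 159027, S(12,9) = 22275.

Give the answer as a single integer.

i=13: T(13,7)=1323652+7·627396=5715424 | T(13,8)=627396+8·159027=1899612 | T(13,9)=159027+9·22275=359502
i=14: T(14,8)=5715424+8·1899612=20912320 | T(14,9)=1899612+9·359502=5135130
i=15: T(15,9)=20912320+9·5135130=67128490
Read S(15,9) = 67128490.

67128490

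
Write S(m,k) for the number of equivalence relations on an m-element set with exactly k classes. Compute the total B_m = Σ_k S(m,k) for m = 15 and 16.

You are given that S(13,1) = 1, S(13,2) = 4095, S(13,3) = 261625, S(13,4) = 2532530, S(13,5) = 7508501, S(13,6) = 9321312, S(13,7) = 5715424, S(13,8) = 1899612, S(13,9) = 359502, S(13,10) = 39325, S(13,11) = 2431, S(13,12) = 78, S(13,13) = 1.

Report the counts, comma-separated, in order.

1382958545, 10480142147

r14: T_14,1=1×1+0=1; T_14,2=2×4095+1=8191; T_14,3=3×261625+4095=788970; T_14,4=4×2532530+261625=10391745; T_14,5=5×7508501+2532530=40075035; T_14,6=6×9321312+7508501=63436373; T_14,7=7×5715424+9321312=49329280; T_14,8=8×1899612+5715424=20912320; T_14,9=9×359502+1899612=5135130; T_14,10=10×39325+359502=752752; T_14,11=11×2431+39325=66066; T_14,12=12×78+2431=3367; T_14,13=13×1+78=91; T_14,14=14×0+1=1
r15: T_15,1=1×1+0=1; T_15,2=2×8191+1=16383; T_15,3=3×788970+8191=2375101; T_15,4=4×10391745+788970=42355950; T_15,5=5×40075035+10391745=210766920; T_15,6=6×63436373+40075035=420693273; T_15,7=7×49329280+63436373=408741333; T_15,8=8×20912320+49329280=216627840; T_15,9=9×5135130+20912320=67128490; T_15,10=10×752752+5135130=12662650; T_15,11=11×66066+752752=1479478; T_15,12=12×3367+66066=106470; T_15,13=13×91+3367=4550; T_15,14=14×1+91=105; T_15,15=15×0+1=1
r16: T_16,1=1×1+0=1; T_16,2=2×16383+1=32767; T_16,3=3×2375101+16383=7141686; T_16,4=4×42355950+2375101=171798901; T_16,5=5×210766920+42355950=1096190550; T_16,6=6×420693273+210766920=2734926558; T_16,7=7×408741333+420693273=3281882604; T_16,8=8×216627840+408741333=2141764053; T_16,9=9×67128490+216627840=820784250; T_16,10=10×12662650+67128490=193754990; T_16,11=11×1479478+12662650=28936908; T_16,12=12×106470+1479478=2757118; T_16,13=13×4550+106470=165620; T_16,14=14×105+4550=6020; T_16,15=15×1+105=120; T_16,16=16×0+1=1
B_15 = ΣS(15,k) = 1+16383+2375101+42355950+210766920+420693273+408741333+216627840+67128490+12662650+1479478+106470+4550+105+1 = 1382958545
B_16 = ΣS(16,k) = 1+32767+7141686+171798901+1096190550+2734926558+3281882604+2141764053+820784250+193754990+28936908+2757118+165620+6020+120+1 = 10480142147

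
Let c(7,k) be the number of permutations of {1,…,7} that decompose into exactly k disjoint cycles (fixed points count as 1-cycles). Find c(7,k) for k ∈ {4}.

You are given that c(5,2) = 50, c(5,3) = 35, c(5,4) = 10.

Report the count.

row 6: T[6][3]=5·35+50=225  T[6][4]=5·10+35=85
row 7: T[7][4]=6·85+225=735
Read c(7,4) = 735.

735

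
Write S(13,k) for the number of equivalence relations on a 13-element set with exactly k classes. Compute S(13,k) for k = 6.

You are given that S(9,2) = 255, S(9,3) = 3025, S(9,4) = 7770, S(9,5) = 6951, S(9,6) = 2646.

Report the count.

9321312

i=10: T(10,3)=255+3·3025=9330 | T(10,4)=3025+4·7770=34105 | T(10,5)=7770+5·6951=42525 | T(10,6)=6951+6·2646=22827
i=11: T(11,4)=9330+4·34105=145750 | T(11,5)=34105+5·42525=246730 | T(11,6)=42525+6·22827=179487
i=12: T(12,5)=145750+5·246730=1379400 | T(12,6)=246730+6·179487=1323652
i=13: T(13,6)=1379400+6·1323652=9321312
Read S(13,6) = 9321312.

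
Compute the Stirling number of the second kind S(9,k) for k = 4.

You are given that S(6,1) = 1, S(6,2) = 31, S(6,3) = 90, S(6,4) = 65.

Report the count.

[7] T[7,2]:2*31+1=63 · T[7,3]:3*90+31=301 · T[7,4]:4*65+90=350
[8] T[8,3]:3*301+63=966 · T[8,4]:4*350+301=1701
[9] T[9,4]:4*1701+966=7770
Read S(9,4) = 7770.

7770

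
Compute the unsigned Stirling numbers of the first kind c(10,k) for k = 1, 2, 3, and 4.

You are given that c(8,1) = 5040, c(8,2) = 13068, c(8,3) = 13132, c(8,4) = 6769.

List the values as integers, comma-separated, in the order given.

362880, 1026576, 1172700, 723680

@9  (9,1):5040·8+0→40320, (9,2):13068·8+5040→109584, (9,3):13132·8+13068→118124, (9,4):6769·8+13132→67284
@10  (10,1):40320·9+0→362880, (10,2):109584·9+40320→1026576, (10,3):118124·9+109584→1172700, (10,4):67284·9+118124→723680
Read c(10,1) = 362880, c(10,2) = 1026576, c(10,3) = 1172700, c(10,4) = 723680.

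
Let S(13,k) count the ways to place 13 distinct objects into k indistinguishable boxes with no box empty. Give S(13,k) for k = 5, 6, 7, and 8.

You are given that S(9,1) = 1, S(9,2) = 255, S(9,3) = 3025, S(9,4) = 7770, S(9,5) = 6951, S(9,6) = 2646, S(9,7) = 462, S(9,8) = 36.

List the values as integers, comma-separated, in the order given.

7508501, 9321312, 5715424, 1899612

[10] T[10,2]:2*255+1=511 · T[10,3]:3*3025+255=9330 · T[10,4]:4*7770+3025=34105 · T[10,5]:5*6951+7770=42525 · T[10,6]:6*2646+6951=22827 · T[10,7]:7*462+2646=5880 · T[10,8]:8*36+462=750
[11] T[11,3]:3*9330+511=28501 · T[11,4]:4*34105+9330=145750 · T[11,5]:5*42525+34105=246730 · T[11,6]:6*22827+42525=179487 · T[11,7]:7*5880+22827=63987 · T[11,8]:8*750+5880=11880
[12] T[12,4]:4*145750+28501=611501 · T[12,5]:5*246730+145750=1379400 · T[12,6]:6*179487+246730=1323652 · T[12,7]:7*63987+179487=627396 · T[12,8]:8*11880+63987=159027
[13] T[13,5]:5*1379400+611501=7508501 · T[13,6]:6*1323652+1379400=9321312 · T[13,7]:7*627396+1323652=5715424 · T[13,8]:8*159027+627396=1899612
Read S(13,5) = 7508501, S(13,6) = 9321312, S(13,7) = 5715424, S(13,8) = 1899612.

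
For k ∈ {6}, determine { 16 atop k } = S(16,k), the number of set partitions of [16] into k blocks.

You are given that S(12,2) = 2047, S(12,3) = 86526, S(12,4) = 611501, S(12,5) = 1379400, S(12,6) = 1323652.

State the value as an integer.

i=13: T(13,3)=2047+3·86526=261625 | T(13,4)=86526+4·611501=2532530 | T(13,5)=611501+5·1379400=7508501 | T(13,6)=1379400+6·1323652=9321312
i=14: T(14,4)=261625+4·2532530=10391745 | T(14,5)=2532530+5·7508501=40075035 | T(14,6)=7508501+6·9321312=63436373
i=15: T(15,5)=10391745+5·40075035=210766920 | T(15,6)=40075035+6·63436373=420693273
i=16: T(16,6)=210766920+6·420693273=2734926558
Read S(16,6) = 2734926558.

2734926558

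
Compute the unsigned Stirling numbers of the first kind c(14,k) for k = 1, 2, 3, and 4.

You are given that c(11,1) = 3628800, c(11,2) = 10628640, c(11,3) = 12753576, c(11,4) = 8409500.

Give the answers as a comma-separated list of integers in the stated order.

row 12: T[12][1]=11·3628800+0=39916800  T[12][2]=11·10628640+3628800=120543840  T[12][3]=11·12753576+10628640=150917976  T[12][4]=11·8409500+12753576=105258076
row 13: T[13][1]=12·39916800+0=479001600  T[13][2]=12·120543840+39916800=1486442880  T[13][3]=12·150917976+120543840=1931559552  T[13][4]=12·105258076+150917976=1414014888
row 14: T[14][1]=13·479001600+0=6227020800  T[14][2]=13·1486442880+479001600=19802759040  T[14][3]=13·1931559552+1486442880=26596717056  T[14][4]=13·1414014888+1931559552=20313753096
Read c(14,1) = 6227020800, c(14,2) = 19802759040, c(14,3) = 26596717056, c(14,4) = 20313753096.

6227020800, 19802759040, 26596717056, 20313753096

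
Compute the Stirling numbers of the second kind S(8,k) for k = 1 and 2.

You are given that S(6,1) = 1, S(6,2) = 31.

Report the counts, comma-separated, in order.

i=7: T(7,1)=0+1·1=1 | T(7,2)=1+2·31=63
i=8: T(8,1)=0+1·1=1 | T(8,2)=1+2·63=127
Read S(8,1) = 1, S(8,2) = 127.

1, 127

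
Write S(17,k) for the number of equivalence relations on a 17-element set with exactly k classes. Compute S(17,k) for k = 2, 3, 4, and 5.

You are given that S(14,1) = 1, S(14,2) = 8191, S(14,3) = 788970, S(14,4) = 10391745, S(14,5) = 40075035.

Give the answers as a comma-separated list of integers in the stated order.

r15: T_15,1=1×1+0=1; T_15,2=2×8191+1=16383; T_15,3=3×788970+8191=2375101; T_15,4=4×10391745+788970=42355950; T_15,5=5×40075035+10391745=210766920
r16: T_16,1=1×1+0=1; T_16,2=2×16383+1=32767; T_16,3=3×2375101+16383=7141686; T_16,4=4×42355950+2375101=171798901; T_16,5=5×210766920+42355950=1096190550
r17: T_17,2=2×32767+1=65535; T_17,3=3×7141686+32767=21457825; T_17,4=4×171798901+7141686=694337290; T_17,5=5×1096190550+171798901=5652751651
Read S(17,2) = 65535, S(17,3) = 21457825, S(17,4) = 694337290, S(17,5) = 5652751651.

65535, 21457825, 694337290, 5652751651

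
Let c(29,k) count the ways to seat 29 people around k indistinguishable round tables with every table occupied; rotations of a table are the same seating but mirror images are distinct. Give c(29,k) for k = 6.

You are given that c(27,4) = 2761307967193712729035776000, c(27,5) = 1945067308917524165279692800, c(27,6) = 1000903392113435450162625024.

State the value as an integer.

866422974395414742142363398144

[28] T[28,5]:27*1945067308917524165279692800+2761307967193712729035776000=55278125307966865191587481600 · T[28,6]:27*1000903392113435450162625024+1945067308917524165279692800=28969458895980281319670568448
[29] T[29,6]:28*28969458895980281319670568448+55278125307966865191587481600=866422974395414742142363398144
Read c(29,6) = 866422974395414742142363398144.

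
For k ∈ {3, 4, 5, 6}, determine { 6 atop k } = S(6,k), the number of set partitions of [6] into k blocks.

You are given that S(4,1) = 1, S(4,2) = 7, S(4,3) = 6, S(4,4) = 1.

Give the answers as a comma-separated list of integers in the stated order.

90, 65, 15, 1

i=5: T(5,2)=1+2·7=15 | T(5,3)=7+3·6=25 | T(5,4)=6+4·1=10 | T(5,5)=1+5·0=1
i=6: T(6,3)=15+3·25=90 | T(6,4)=25+4·10=65 | T(6,5)=10+5·1=15 | T(6,6)=1+6·0=1
Read S(6,3) = 90, S(6,4) = 65, S(6,5) = 15, S(6,6) = 1.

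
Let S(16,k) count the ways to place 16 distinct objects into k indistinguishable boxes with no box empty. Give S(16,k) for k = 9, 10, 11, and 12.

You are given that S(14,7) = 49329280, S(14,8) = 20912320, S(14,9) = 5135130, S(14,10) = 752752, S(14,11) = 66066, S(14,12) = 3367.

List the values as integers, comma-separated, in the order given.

820784250, 193754990, 28936908, 2757118

row 15: T[15][8]=8·20912320+49329280=216627840  T[15][9]=9·5135130+20912320=67128490  T[15][10]=10·752752+5135130=12662650  T[15][11]=11·66066+752752=1479478  T[15][12]=12·3367+66066=106470
row 16: T[16][9]=9·67128490+216627840=820784250  T[16][10]=10·12662650+67128490=193754990  T[16][11]=11·1479478+12662650=28936908  T[16][12]=12·106470+1479478=2757118
Read S(16,9) = 820784250, S(16,10) = 193754990, S(16,11) = 28936908, S(16,12) = 2757118.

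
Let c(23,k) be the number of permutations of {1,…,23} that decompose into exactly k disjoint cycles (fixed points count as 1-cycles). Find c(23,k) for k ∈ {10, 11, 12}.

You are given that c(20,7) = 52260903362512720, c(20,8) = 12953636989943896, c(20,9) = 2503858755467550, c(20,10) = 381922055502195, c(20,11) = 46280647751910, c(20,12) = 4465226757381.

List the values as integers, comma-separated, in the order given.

7707401101297361068, 1103230881185949736, 129006659818331295

i=21: T(21,8)=52260903362512720+20·12953636989943896=311333643161390640 | T(21,9)=12953636989943896+20·2503858755467550=63030812099294896 | T(21,10)=2503858755467550+20·381922055502195=10142299865511450 | T(21,11)=381922055502195+20·46280647751910=1307535010540395 | T(21,12)=46280647751910+20·4465226757381=135585182899530
i=22: T(22,9)=311333643161390640+21·63030812099294896=1634980697246583456 | T(22,10)=63030812099294896+21·10142299865511450=276019109275035346 | T(22,11)=10142299865511450+21·1307535010540395=37600535086859745 | T(22,12)=1307535010540395+21·135585182899530=4154823851430525
i=23: T(23,10)=1634980697246583456+22·276019109275035346=7707401101297361068 | T(23,11)=276019109275035346+22·37600535086859745=1103230881185949736 | T(23,12)=37600535086859745+22·4154823851430525=129006659818331295
Read c(23,10) = 7707401101297361068, c(23,11) = 1103230881185949736, c(23,12) = 129006659818331295.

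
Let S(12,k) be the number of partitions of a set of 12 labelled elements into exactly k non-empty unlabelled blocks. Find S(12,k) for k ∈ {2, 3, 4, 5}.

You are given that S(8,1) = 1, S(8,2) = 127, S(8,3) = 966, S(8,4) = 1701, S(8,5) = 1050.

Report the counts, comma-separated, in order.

[9] T[9,1]:1*1+0=1 · T[9,2]:2*127+1=255 · T[9,3]:3*966+127=3025 · T[9,4]:4*1701+966=7770 · T[9,5]:5*1050+1701=6951
[10] T[10,1]:1*1+0=1 · T[10,2]:2*255+1=511 · T[10,3]:3*3025+255=9330 · T[10,4]:4*7770+3025=34105 · T[10,5]:5*6951+7770=42525
[11] T[11,1]:1*1+0=1 · T[11,2]:2*511+1=1023 · T[11,3]:3*9330+511=28501 · T[11,4]:4*34105+9330=145750 · T[11,5]:5*42525+34105=246730
[12] T[12,2]:2*1023+1=2047 · T[12,3]:3*28501+1023=86526 · T[12,4]:4*145750+28501=611501 · T[12,5]:5*246730+145750=1379400
Read S(12,2) = 2047, S(12,3) = 86526, S(12,4) = 611501, S(12,5) = 1379400.

2047, 86526, 611501, 1379400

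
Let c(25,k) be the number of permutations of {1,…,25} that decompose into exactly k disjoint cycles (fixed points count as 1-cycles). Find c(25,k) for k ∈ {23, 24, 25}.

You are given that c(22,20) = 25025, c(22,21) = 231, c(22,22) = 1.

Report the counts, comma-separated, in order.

42550, 300, 1

[23] T[23,21]:22*231+25025=30107 · T[23,22]:22*1+231=253 · T[23,23]:22*0+1=1
[24] T[24,22]:23*253+30107=35926 · T[24,23]:23*1+253=276 · T[24,24]:23*0+1=1
[25] T[25,23]:24*276+35926=42550 · T[25,24]:24*1+276=300 · T[25,25]:24*0+1=1
Read c(25,23) = 42550, c(25,24) = 300, c(25,25) = 1.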